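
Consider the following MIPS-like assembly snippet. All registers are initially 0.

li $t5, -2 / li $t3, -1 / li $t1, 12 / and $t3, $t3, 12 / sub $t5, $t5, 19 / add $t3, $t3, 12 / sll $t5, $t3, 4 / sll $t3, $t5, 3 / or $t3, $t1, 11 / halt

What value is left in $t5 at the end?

li $t5, -2 → $t5=-2
li $t3, -1 → $t3=-1
li $t1, 12 → $t1=12
and $t3, $t3, 12 → $t3=(-1)&12=12
sub $t5, $t5, 19 → $t5=(-2)-19=-21
add $t3, $t3, 12 → $t3=12+12=24
sll $t5, $t3, 4 → $t5=24<<4=384
sll $t3, $t5, 3 → $t3=384<<3=3072
or $t3, $t1, 11 → $t3=12|11=15
halt.

384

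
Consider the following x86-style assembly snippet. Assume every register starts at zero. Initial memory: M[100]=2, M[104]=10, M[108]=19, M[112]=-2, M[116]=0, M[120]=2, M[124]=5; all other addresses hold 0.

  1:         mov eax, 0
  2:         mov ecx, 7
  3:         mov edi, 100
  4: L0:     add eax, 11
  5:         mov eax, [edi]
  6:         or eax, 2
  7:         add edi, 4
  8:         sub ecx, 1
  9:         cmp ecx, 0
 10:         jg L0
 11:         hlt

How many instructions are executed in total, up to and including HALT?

53

eax=0
ecx=7
edi=100
eax=0+11=11
eax=M[100]=2
eax=2|2=2
edi=100+4=104
ecx=7-1=6
cmp ecx, 0  (cmp 6,0)
jg L0: taken
eax=2+11=13
eax=M[104]=10
eax=10|2=10
edi=104+4=108
ecx=6-1=5
cmp ecx, 0  (cmp 5,0)
jg L0: taken
eax=10+11=21
eax=M[108]=19
eax=19|2=19
edi=108+4=112
ecx=5-1=4
cmp ecx, 0  (cmp 4,0)
jg L0: taken
eax=19+11=30
eax=M[112]=-2
eax=(-2)|2=-2
edi=112+4=116
ecx=4-1=3
cmp ecx, 0  (cmp 3,0)
jg L0: taken
eax=(-2)+11=9
eax=M[116]=0
eax=0|2=2
edi=116+4=120
ecx=3-1=2
cmp ecx, 0  (cmp 2,0)
jg L0: taken
eax=2+11=13
eax=M[120]=2
eax=2|2=2
edi=120+4=124
ecx=2-1=1
cmp ecx, 0  (cmp 1,0)
jg L0: taken
eax=2+11=13
eax=M[124]=5
eax=5|2=7
edi=124+4=128
ecx=1-1=0
cmp ecx, 0  (cmp 0,0)
jg L0: not taken
halt.
Total executed instructions: 53.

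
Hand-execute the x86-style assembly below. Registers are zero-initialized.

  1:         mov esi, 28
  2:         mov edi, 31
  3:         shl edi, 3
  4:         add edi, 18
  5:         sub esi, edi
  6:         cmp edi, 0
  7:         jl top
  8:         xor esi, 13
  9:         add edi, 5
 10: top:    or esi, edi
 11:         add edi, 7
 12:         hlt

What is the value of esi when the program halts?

-225

mov esi, 28 → esi=28
mov edi, 31 → edi=31
shl edi, 3 → edi=31<<3=248
add edi, 18 → edi=248+18=266
sub esi, edi → esi=28-266=-238
cmp edi, 0  (cmp 266,0)
jl top: not taken
xor esi, 13 → esi=(-238)^13=-225
add edi, 5 → edi=266+5=271
or esi, edi → esi=(-225)|271=-225
add edi, 7 → edi=271+7=278
halt.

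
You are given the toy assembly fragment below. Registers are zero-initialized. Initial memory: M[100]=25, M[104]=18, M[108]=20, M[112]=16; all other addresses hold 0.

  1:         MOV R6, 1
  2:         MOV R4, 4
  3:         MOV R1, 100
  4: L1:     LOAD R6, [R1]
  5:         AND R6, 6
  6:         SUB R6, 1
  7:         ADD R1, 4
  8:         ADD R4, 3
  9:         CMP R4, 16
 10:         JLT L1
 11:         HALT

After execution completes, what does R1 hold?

R6=1
R4=4
R1=100
R6=M[100]=25
R6=25&6=0
R6=0-1=-1
R1=100+4=104
R4=4+3=7
CMP R4, 16  (cmp 7,16)
JLT L1: taken
R6=M[104]=18
R6=18&6=2
R6=2-1=1
R1=104+4=108
R4=7+3=10
CMP R4, 16  (cmp 10,16)
JLT L1: taken
R6=M[108]=20
R6=20&6=4
R6=4-1=3
R1=108+4=112
R4=10+3=13
CMP R4, 16  (cmp 13,16)
JLT L1: taken
R6=M[112]=16
R6=16&6=0
R6=0-1=-1
R1=112+4=116
R4=13+3=16
CMP R4, 16  (cmp 16,16)
JLT L1: not taken
halt.

116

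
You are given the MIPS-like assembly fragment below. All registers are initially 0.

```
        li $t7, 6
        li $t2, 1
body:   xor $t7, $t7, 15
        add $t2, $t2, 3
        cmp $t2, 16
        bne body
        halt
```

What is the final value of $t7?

$t7=6
$t2=1
$t7=6^15=9
$t2=1+3=4
cmp $t2, 16  (cmp 4,16)
bne body: taken
$t7=9^15=6
$t2=4+3=7
cmp $t2, 16  (cmp 7,16)
bne body: taken
$t7=6^15=9
$t2=7+3=10
cmp $t2, 16  (cmp 10,16)
bne body: taken
$t7=9^15=6
$t2=10+3=13
cmp $t2, 16  (cmp 13,16)
bne body: taken
$t7=6^15=9
$t2=13+3=16
cmp $t2, 16  (cmp 16,16)
bne body: not taken
halt.

9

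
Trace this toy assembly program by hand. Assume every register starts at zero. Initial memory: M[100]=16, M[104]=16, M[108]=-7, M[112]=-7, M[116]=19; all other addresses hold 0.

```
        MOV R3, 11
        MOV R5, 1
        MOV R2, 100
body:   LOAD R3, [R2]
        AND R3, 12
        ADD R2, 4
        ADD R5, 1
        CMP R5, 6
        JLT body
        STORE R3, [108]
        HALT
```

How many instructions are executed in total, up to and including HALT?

R3=11
R5=1
R2=100
R3=M[100]=16
R3=16&12=0
R2=100+4=104
R5=1+1=2
CMP R5, 6  (cmp 2,6)
JLT body: taken
R3=M[104]=16
R3=16&12=0
R2=104+4=108
R5=2+1=3
CMP R5, 6  (cmp 3,6)
JLT body: taken
R3=M[108]=-7
R3=(-7)&12=8
R2=108+4=112
R5=3+1=4
CMP R5, 6  (cmp 4,6)
JLT body: taken
R3=M[112]=-7
R3=(-7)&12=8
R2=112+4=116
R5=4+1=5
CMP R5, 6  (cmp 5,6)
JLT body: taken
R3=M[116]=19
R3=19&12=0
R2=116+4=120
R5=5+1=6
CMP R5, 6  (cmp 6,6)
JLT body: not taken
STORE R3, [108] → M[108]=0
halt.
Total executed instructions: 35.

35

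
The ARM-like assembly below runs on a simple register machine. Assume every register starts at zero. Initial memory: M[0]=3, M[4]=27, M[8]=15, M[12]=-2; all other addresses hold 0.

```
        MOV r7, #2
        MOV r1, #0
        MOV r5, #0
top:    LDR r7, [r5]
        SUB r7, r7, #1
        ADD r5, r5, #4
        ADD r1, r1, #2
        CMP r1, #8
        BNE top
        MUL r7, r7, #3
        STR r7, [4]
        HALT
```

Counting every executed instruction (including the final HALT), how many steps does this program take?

30

after MOV r7, #2: r7=2
after MOV r1, #0: r1=0
after MOV r5, #0: r5=0
after LDR r7, [r5]: r7=M[0]=3
after SUB r7, r7, #1: r7=3-1=2
after ADD r5, r5, #4: r5=0+4=4
after ADD r1, r1, #2: r1=0+2=2
CMP r1, #8  (cmp 2,8)
BNE top: taken
after LDR r7, [r5]: r7=M[4]=27
after SUB r7, r7, #1: r7=27-1=26
after ADD r5, r5, #4: r5=4+4=8
after ADD r1, r1, #2: r1=2+2=4
CMP r1, #8  (cmp 4,8)
BNE top: taken
after LDR r7, [r5]: r7=M[8]=15
after SUB r7, r7, #1: r7=15-1=14
after ADD r5, r5, #4: r5=8+4=12
after ADD r1, r1, #2: r1=4+2=6
CMP r1, #8  (cmp 6,8)
BNE top: taken
after LDR r7, [r5]: r7=M[12]=-2
after SUB r7, r7, #1: r7=(-2)-1=-3
after ADD r5, r5, #4: r5=12+4=16
after ADD r1, r1, #2: r1=6+2=8
CMP r1, #8  (cmp 8,8)
BNE top: not taken
after MUL r7, r7, #3: r7=(-3)*3=-9
STR r7, [4] → M[4]=-9
halt.
Total executed instructions: 30.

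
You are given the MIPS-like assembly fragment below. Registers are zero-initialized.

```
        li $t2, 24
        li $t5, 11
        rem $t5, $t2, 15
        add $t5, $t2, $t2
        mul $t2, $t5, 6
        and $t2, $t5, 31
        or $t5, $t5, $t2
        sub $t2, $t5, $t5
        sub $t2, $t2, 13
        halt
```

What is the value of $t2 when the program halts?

li $t2, 24 → $t2=24
li $t5, 11 → $t5=11
rem $t5, $t2, 15 → $t5=24%15=9
add $t5, $t2, $t2 → $t5=24+24=48
mul $t2, $t5, 6 → $t2=48*6=288
and $t2, $t5, 31 → $t2=48&31=16
or $t5, $t5, $t2 → $t5=48|16=48
sub $t2, $t5, $t5 → $t2=48-48=0
sub $t2, $t2, 13 → $t2=0-13=-13
halt.

-13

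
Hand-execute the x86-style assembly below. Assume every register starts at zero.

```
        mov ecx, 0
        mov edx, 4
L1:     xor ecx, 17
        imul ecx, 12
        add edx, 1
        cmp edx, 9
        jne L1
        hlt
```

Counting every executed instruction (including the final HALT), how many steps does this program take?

28

after mov ecx, 0: ecx=0
after mov edx, 4: edx=4
after xor ecx, 17: ecx=0^17=17
after imul ecx, 12: ecx=17*12=204
after add edx, 1: edx=4+1=5
cmp edx, 9  (cmp 5,9)
jne L1: taken
after xor ecx, 17: ecx=204^17=221
after imul ecx, 12: ecx=221*12=2652
after add edx, 1: edx=5+1=6
cmp edx, 9  (cmp 6,9)
jne L1: taken
after xor ecx, 17: ecx=2652^17=2637
after imul ecx, 12: ecx=2637*12=31644
after add edx, 1: edx=6+1=7
cmp edx, 9  (cmp 7,9)
jne L1: taken
after xor ecx, 17: ecx=31644^17=31629
after imul ecx, 12: ecx=31629*12=379548
after add edx, 1: edx=7+1=8
cmp edx, 9  (cmp 8,9)
jne L1: taken
after xor ecx, 17: ecx=379548^17=379533
after imul ecx, 12: ecx=379533*12=4554396
after add edx, 1: edx=8+1=9
cmp edx, 9  (cmp 9,9)
jne L1: not taken
halt.
Total executed instructions: 28.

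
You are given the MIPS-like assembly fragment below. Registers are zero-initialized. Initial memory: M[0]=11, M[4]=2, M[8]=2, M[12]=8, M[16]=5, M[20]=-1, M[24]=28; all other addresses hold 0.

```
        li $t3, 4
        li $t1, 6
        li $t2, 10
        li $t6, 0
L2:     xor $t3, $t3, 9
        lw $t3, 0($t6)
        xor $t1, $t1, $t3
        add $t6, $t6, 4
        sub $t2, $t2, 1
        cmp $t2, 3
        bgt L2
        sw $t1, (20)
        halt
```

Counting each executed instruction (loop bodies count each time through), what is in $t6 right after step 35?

after li $t3, 4: $t3=4
after li $t1, 6: $t1=6
after li $t2, 10: $t2=10
after li $t6, 0: $t6=0
after xor $t3, $t3, 9: $t3=4^9=13
after lw $t3, 0($t6): $t3=M[0]=11
after xor $t1, $t1, $t3: $t1=6^11=13
after add $t6, $t6, 4: $t6=0+4=4
after sub $t2, $t2, 1: $t2=10-1=9
cmp $t2, 3  (cmp 9,3)
bgt L2: taken
after xor $t3, $t3, 9: $t3=11^9=2
after lw $t3, 0($t6): $t3=M[4]=2
after xor $t1, $t1, $t3: $t1=13^2=15
after add $t6, $t6, 4: $t6=4+4=8
after sub $t2, $t2, 1: $t2=9-1=8
cmp $t2, 3  (cmp 8,3)
bgt L2: taken
after xor $t3, $t3, 9: $t3=2^9=11
after lw $t3, 0($t6): $t3=M[8]=2
after xor $t1, $t1, $t3: $t1=15^2=13
after add $t6, $t6, 4: $t6=8+4=12
after sub $t2, $t2, 1: $t2=8-1=7
cmp $t2, 3  (cmp 7,3)
bgt L2: taken
after xor $t3, $t3, 9: $t3=2^9=11
after lw $t3, 0($t6): $t3=M[12]=8
after xor $t1, $t1, $t3: $t1=13^8=5
after add $t6, $t6, 4: $t6=12+4=16
after sub $t2, $t2, 1: $t2=7-1=6
cmp $t2, 3  (cmp 6,3)
bgt L2: taken
after xor $t3, $t3, 9: $t3=8^9=1
after lw $t3, 0($t6): $t3=M[16]=5
after xor $t1, $t1, $t3: $t1=5^5=0
After step 35: $t6 = 16.

16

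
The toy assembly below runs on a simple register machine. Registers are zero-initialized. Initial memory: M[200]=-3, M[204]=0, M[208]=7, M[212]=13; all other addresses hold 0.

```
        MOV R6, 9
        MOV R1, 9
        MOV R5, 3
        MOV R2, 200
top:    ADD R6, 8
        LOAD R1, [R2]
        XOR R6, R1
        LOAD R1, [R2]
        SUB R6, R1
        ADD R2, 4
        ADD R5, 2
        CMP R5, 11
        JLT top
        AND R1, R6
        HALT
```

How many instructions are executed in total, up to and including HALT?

42

MOV R6, 9 → R6=9
MOV R1, 9 → R1=9
MOV R5, 3 → R5=3
MOV R2, 200 → R2=200
ADD R6, 8 → R6=9+8=17
LOAD R1, [R2] → R1=M[200]=-3
XOR R6, R1 → R6=17^(-3)=-20
LOAD R1, [R2] → R1=M[200]=-3
SUB R6, R1 → R6=(-20)-(-3)=-17
ADD R2, 4 → R2=200+4=204
ADD R5, 2 → R5=3+2=5
CMP R5, 11  (cmp 5,11)
JLT top: taken
ADD R6, 8 → R6=(-17)+8=-9
LOAD R1, [R2] → R1=M[204]=0
XOR R6, R1 → R6=(-9)^0=-9
LOAD R1, [R2] → R1=M[204]=0
SUB R6, R1 → R6=(-9)-0=-9
ADD R2, 4 → R2=204+4=208
ADD R5, 2 → R5=5+2=7
CMP R5, 11  (cmp 7,11)
JLT top: taken
ADD R6, 8 → R6=(-9)+8=-1
LOAD R1, [R2] → R1=M[208]=7
XOR R6, R1 → R6=(-1)^7=-8
LOAD R1, [R2] → R1=M[208]=7
SUB R6, R1 → R6=(-8)-7=-15
ADD R2, 4 → R2=208+4=212
ADD R5, 2 → R5=7+2=9
CMP R5, 11  (cmp 9,11)
JLT top: taken
ADD R6, 8 → R6=(-15)+8=-7
LOAD R1, [R2] → R1=M[212]=13
XOR R6, R1 → R6=(-7)^13=-12
LOAD R1, [R2] → R1=M[212]=13
SUB R6, R1 → R6=(-12)-13=-25
ADD R2, 4 → R2=212+4=216
ADD R5, 2 → R5=9+2=11
CMP R5, 11  (cmp 11,11)
JLT top: not taken
AND R1, R6 → R1=13&(-25)=5
halt.
Total executed instructions: 42.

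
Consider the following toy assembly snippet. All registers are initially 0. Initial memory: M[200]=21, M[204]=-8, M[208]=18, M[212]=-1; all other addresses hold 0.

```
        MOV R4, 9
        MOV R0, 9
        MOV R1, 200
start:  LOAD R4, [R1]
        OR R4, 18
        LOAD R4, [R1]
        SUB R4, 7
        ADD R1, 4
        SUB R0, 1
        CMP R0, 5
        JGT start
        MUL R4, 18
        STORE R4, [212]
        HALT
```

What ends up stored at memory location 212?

after MOV R4, 9: R4=9
after MOV R0, 9: R0=9
after MOV R1, 200: R1=200
after LOAD R4, [R1]: R4=M[200]=21
after OR R4, 18: R4=21|18=23
after LOAD R4, [R1]: R4=M[200]=21
after SUB R4, 7: R4=21-7=14
after ADD R1, 4: R1=200+4=204
after SUB R0, 1: R0=9-1=8
CMP R0, 5  (cmp 8,5)
JGT start: taken
after LOAD R4, [R1]: R4=M[204]=-8
after OR R4, 18: R4=(-8)|18=-6
after LOAD R4, [R1]: R4=M[204]=-8
after SUB R4, 7: R4=(-8)-7=-15
after ADD R1, 4: R1=204+4=208
after SUB R0, 1: R0=8-1=7
CMP R0, 5  (cmp 7,5)
JGT start: taken
after LOAD R4, [R1]: R4=M[208]=18
after OR R4, 18: R4=18|18=18
after LOAD R4, [R1]: R4=M[208]=18
after SUB R4, 7: R4=18-7=11
after ADD R1, 4: R1=208+4=212
after SUB R0, 1: R0=7-1=6
CMP R0, 5  (cmp 6,5)
JGT start: taken
after LOAD R4, [R1]: R4=M[212]=-1
after OR R4, 18: R4=(-1)|18=-1
after LOAD R4, [R1]: R4=M[212]=-1
after SUB R4, 7: R4=(-1)-7=-8
after ADD R1, 4: R1=212+4=216
after SUB R0, 1: R0=6-1=5
CMP R0, 5  (cmp 5,5)
JGT start: not taken
after MUL R4, 18: R4=(-8)*18=-144
STORE R4, [212] → M[212]=-144
halt.

-144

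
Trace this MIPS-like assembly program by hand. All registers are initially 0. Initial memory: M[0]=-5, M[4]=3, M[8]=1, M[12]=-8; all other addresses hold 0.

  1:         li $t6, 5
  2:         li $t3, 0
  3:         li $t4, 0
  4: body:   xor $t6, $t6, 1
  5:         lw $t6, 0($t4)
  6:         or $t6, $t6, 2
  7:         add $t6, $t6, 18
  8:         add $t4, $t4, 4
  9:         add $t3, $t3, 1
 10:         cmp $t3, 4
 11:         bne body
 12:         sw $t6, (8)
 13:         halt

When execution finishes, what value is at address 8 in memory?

$t6=5
$t3=0
$t4=0
$t6=5^1=4
$t6=M[0]=-5
$t6=(-5)|2=-5
$t6=(-5)+18=13
$t4=0+4=4
$t3=0+1=1
cmp $t3, 4  (cmp 1,4)
bne body: taken
$t6=13^1=12
$t6=M[4]=3
$t6=3|2=3
$t6=3+18=21
$t4=4+4=8
$t3=1+1=2
cmp $t3, 4  (cmp 2,4)
bne body: taken
$t6=21^1=20
$t6=M[8]=1
$t6=1|2=3
$t6=3+18=21
$t4=8+4=12
$t3=2+1=3
cmp $t3, 4  (cmp 3,4)
bne body: taken
$t6=21^1=20
$t6=M[12]=-8
$t6=(-8)|2=-6
$t6=(-6)+18=12
$t4=12+4=16
$t3=3+1=4
cmp $t3, 4  (cmp 4,4)
bne body: not taken
sw $t6, (8) → M[8]=12
halt.

12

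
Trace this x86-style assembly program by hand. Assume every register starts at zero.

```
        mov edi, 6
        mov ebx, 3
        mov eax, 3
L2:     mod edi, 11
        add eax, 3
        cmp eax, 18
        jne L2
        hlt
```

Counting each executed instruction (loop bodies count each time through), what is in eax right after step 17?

edi=6
ebx=3
eax=3
edi=6%11=6
eax=3+3=6
cmp eax, 18  (cmp 6,18)
jne L2: taken
edi=6%11=6
eax=6+3=9
cmp eax, 18  (cmp 9,18)
jne L2: taken
edi=6%11=6
eax=9+3=12
cmp eax, 18  (cmp 12,18)
jne L2: taken
edi=6%11=6
eax=12+3=15
After step 17: eax = 15.

15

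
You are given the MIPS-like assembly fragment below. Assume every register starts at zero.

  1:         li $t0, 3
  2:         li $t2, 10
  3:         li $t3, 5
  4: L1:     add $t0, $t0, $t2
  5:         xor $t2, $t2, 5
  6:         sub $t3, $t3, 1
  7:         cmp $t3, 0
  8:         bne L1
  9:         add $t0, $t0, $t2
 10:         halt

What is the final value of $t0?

78

after li $t0, 3: $t0=3
after li $t2, 10: $t2=10
after li $t3, 5: $t3=5
after add $t0, $t0, $t2: $t0=3+10=13
after xor $t2, $t2, 5: $t2=10^5=15
after sub $t3, $t3, 1: $t3=5-1=4
cmp $t3, 0  (cmp 4,0)
bne L1: taken
after add $t0, $t0, $t2: $t0=13+15=28
after xor $t2, $t2, 5: $t2=15^5=10
after sub $t3, $t3, 1: $t3=4-1=3
cmp $t3, 0  (cmp 3,0)
bne L1: taken
after add $t0, $t0, $t2: $t0=28+10=38
after xor $t2, $t2, 5: $t2=10^5=15
after sub $t3, $t3, 1: $t3=3-1=2
cmp $t3, 0  (cmp 2,0)
bne L1: taken
after add $t0, $t0, $t2: $t0=38+15=53
after xor $t2, $t2, 5: $t2=15^5=10
after sub $t3, $t3, 1: $t3=2-1=1
cmp $t3, 0  (cmp 1,0)
bne L1: taken
after add $t0, $t0, $t2: $t0=53+10=63
after xor $t2, $t2, 5: $t2=10^5=15
after sub $t3, $t3, 1: $t3=1-1=0
cmp $t3, 0  (cmp 0,0)
bne L1: not taken
after add $t0, $t0, $t2: $t0=63+15=78
halt.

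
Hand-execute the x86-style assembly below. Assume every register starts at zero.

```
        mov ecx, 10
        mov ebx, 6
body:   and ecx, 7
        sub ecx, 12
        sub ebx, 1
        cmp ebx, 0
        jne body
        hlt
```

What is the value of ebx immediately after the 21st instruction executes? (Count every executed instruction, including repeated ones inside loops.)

2

mov ecx, 10 → ecx=10
mov ebx, 6 → ebx=6
and ecx, 7 → ecx=10&7=2
sub ecx, 12 → ecx=2-12=-10
sub ebx, 1 → ebx=6-1=5
cmp ebx, 0  (cmp 5,0)
jne body: taken
and ecx, 7 → ecx=(-10)&7=6
sub ecx, 12 → ecx=6-12=-6
sub ebx, 1 → ebx=5-1=4
cmp ebx, 0  (cmp 4,0)
jne body: taken
and ecx, 7 → ecx=(-6)&7=2
sub ecx, 12 → ecx=2-12=-10
sub ebx, 1 → ebx=4-1=3
cmp ebx, 0  (cmp 3,0)
jne body: taken
and ecx, 7 → ecx=(-10)&7=6
sub ecx, 12 → ecx=6-12=-6
sub ebx, 1 → ebx=3-1=2
cmp ebx, 0  (cmp 2,0)
After step 21: ebx = 2.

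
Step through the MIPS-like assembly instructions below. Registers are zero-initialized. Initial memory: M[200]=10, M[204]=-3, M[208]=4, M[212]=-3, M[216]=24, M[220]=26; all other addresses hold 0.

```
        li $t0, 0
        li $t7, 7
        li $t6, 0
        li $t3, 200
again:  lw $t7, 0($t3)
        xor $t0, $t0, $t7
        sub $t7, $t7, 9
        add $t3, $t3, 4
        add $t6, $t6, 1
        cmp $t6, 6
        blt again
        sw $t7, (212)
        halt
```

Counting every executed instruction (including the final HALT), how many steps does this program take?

$t0=0
$t7=7
$t6=0
$t3=200
$t7=M[200]=10
$t0=0^10=10
$t7=10-9=1
$t3=200+4=204
$t6=0+1=1
cmp $t6, 6  (cmp 1,6)
blt again: taken
$t7=M[204]=-3
$t0=10^(-3)=-9
$t7=(-3)-9=-12
$t3=204+4=208
$t6=1+1=2
cmp $t6, 6  (cmp 2,6)
blt again: taken
$t7=M[208]=4
$t0=(-9)^4=-13
$t7=4-9=-5
$t3=208+4=212
$t6=2+1=3
cmp $t6, 6  (cmp 3,6)
blt again: taken
$t7=M[212]=-3
$t0=(-13)^(-3)=14
$t7=(-3)-9=-12
$t3=212+4=216
$t6=3+1=4
cmp $t6, 6  (cmp 4,6)
blt again: taken
$t7=M[216]=24
$t0=14^24=22
$t7=24-9=15
$t3=216+4=220
$t6=4+1=5
cmp $t6, 6  (cmp 5,6)
blt again: taken
$t7=M[220]=26
$t0=22^26=12
$t7=26-9=17
$t3=220+4=224
$t6=5+1=6
cmp $t6, 6  (cmp 6,6)
blt again: not taken
sw $t7, (212) → M[212]=17
halt.
Total executed instructions: 48.

48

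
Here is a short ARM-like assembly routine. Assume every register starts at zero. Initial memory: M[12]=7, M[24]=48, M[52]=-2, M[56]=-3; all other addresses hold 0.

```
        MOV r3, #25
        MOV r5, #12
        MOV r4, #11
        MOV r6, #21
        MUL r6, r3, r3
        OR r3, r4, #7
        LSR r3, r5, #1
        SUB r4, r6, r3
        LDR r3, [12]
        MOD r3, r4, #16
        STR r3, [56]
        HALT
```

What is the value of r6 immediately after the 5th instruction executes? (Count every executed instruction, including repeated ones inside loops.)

after MOV r3, #25: r3=25
after MOV r5, #12: r5=12
after MOV r4, #11: r4=11
after MOV r6, #21: r6=21
after MUL r6, r3, r3: r6=25*25=625
After step 5: r6 = 625.

625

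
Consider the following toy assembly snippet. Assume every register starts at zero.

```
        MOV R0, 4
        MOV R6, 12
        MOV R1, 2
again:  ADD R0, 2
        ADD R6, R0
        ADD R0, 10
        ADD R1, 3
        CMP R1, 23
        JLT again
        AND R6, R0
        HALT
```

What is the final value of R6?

after MOV R0, 4: R0=4
after MOV R6, 12: R6=12
after MOV R1, 2: R1=2
after ADD R0, 2: R0=4+2=6
after ADD R6, R0: R6=12+6=18
after ADD R0, 10: R0=6+10=16
after ADD R1, 3: R1=2+3=5
CMP R1, 23  (cmp 5,23)
JLT again: taken
after ADD R0, 2: R0=16+2=18
after ADD R6, R0: R6=18+18=36
after ADD R0, 10: R0=18+10=28
after ADD R1, 3: R1=5+3=8
CMP R1, 23  (cmp 8,23)
JLT again: taken
after ADD R0, 2: R0=28+2=30
after ADD R6, R0: R6=36+30=66
after ADD R0, 10: R0=30+10=40
after ADD R1, 3: R1=8+3=11
CMP R1, 23  (cmp 11,23)
JLT again: taken
after ADD R0, 2: R0=40+2=42
after ADD R6, R0: R6=66+42=108
after ADD R0, 10: R0=42+10=52
after ADD R1, 3: R1=11+3=14
CMP R1, 23  (cmp 14,23)
JLT again: taken
after ADD R0, 2: R0=52+2=54
after ADD R6, R0: R6=108+54=162
after ADD R0, 10: R0=54+10=64
after ADD R1, 3: R1=14+3=17
CMP R1, 23  (cmp 17,23)
JLT again: taken
after ADD R0, 2: R0=64+2=66
after ADD R6, R0: R6=162+66=228
after ADD R0, 10: R0=66+10=76
after ADD R1, 3: R1=17+3=20
CMP R1, 23  (cmp 20,23)
JLT again: taken
after ADD R0, 2: R0=76+2=78
after ADD R6, R0: R6=228+78=306
after ADD R0, 10: R0=78+10=88
after ADD R1, 3: R1=20+3=23
CMP R1, 23  (cmp 23,23)
JLT again: not taken
after AND R6, R0: R6=306&88=16
halt.

16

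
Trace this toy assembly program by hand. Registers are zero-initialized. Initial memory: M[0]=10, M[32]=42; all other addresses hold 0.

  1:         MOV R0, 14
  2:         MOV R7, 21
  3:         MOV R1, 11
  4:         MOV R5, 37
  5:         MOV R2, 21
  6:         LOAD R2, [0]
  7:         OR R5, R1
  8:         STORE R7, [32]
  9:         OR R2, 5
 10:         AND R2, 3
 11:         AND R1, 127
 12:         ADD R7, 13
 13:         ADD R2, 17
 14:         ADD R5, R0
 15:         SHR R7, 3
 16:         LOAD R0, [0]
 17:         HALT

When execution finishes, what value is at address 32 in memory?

R0=14
R7=21
R1=11
R5=37
R2=21
R2=M[0]=10
R5=37|11=47
STORE R7, [32] → M[32]=21
R2=10|5=15
R2=15&3=3
R1=11&127=11
R7=21+13=34
R2=3+17=20
R5=47+14=61
R7=34>>3=4
R0=M[0]=10
halt.

21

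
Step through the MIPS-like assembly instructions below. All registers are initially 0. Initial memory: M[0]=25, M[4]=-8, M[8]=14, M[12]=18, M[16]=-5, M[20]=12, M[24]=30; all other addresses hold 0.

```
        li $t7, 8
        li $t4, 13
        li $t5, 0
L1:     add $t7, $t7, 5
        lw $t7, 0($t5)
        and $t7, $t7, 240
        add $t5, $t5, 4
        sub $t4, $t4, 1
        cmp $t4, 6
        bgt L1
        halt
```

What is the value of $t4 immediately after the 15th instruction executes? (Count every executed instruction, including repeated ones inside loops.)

11

after li $t7, 8: $t7=8
after li $t4, 13: $t4=13
after li $t5, 0: $t5=0
after add $t7, $t7, 5: $t7=8+5=13
after lw $t7, 0($t5): $t7=M[0]=25
after and $t7, $t7, 240: $t7=25&240=16
after add $t5, $t5, 4: $t5=0+4=4
after sub $t4, $t4, 1: $t4=13-1=12
cmp $t4, 6  (cmp 12,6)
bgt L1: taken
after add $t7, $t7, 5: $t7=16+5=21
after lw $t7, 0($t5): $t7=M[4]=-8
after and $t7, $t7, 240: $t7=(-8)&240=240
after add $t5, $t5, 4: $t5=4+4=8
after sub $t4, $t4, 1: $t4=12-1=11
After step 15: $t4 = 11.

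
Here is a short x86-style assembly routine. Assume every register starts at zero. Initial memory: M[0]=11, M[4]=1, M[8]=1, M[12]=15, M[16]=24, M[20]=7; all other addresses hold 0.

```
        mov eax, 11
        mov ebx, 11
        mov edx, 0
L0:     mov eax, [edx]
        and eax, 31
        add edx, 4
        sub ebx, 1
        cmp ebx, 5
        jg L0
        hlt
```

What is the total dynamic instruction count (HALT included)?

after mov eax, 11: eax=11
after mov ebx, 11: ebx=11
after mov edx, 0: edx=0
after mov eax, [edx]: eax=M[0]=11
after and eax, 31: eax=11&31=11
after add edx, 4: edx=0+4=4
after sub ebx, 1: ebx=11-1=10
cmp ebx, 5  (cmp 10,5)
jg L0: taken
after mov eax, [edx]: eax=M[4]=1
after and eax, 31: eax=1&31=1
after add edx, 4: edx=4+4=8
after sub ebx, 1: ebx=10-1=9
cmp ebx, 5  (cmp 9,5)
jg L0: taken
after mov eax, [edx]: eax=M[8]=1
after and eax, 31: eax=1&31=1
after add edx, 4: edx=8+4=12
after sub ebx, 1: ebx=9-1=8
cmp ebx, 5  (cmp 8,5)
jg L0: taken
after mov eax, [edx]: eax=M[12]=15
after and eax, 31: eax=15&31=15
after add edx, 4: edx=12+4=16
after sub ebx, 1: ebx=8-1=7
cmp ebx, 5  (cmp 7,5)
jg L0: taken
after mov eax, [edx]: eax=M[16]=24
after and eax, 31: eax=24&31=24
after add edx, 4: edx=16+4=20
after sub ebx, 1: ebx=7-1=6
cmp ebx, 5  (cmp 6,5)
jg L0: taken
after mov eax, [edx]: eax=M[20]=7
after and eax, 31: eax=7&31=7
after add edx, 4: edx=20+4=24
after sub ebx, 1: ebx=6-1=5
cmp ebx, 5  (cmp 5,5)
jg L0: not taken
halt.
Total executed instructions: 40.

40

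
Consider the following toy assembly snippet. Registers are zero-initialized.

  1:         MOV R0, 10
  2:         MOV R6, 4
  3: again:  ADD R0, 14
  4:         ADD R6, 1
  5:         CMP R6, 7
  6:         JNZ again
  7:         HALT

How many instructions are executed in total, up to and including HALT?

15

R0=10
R6=4
R0=10+14=24
R6=4+1=5
CMP R6, 7  (cmp 5,7)
JNZ again: taken
R0=24+14=38
R6=5+1=6
CMP R6, 7  (cmp 6,7)
JNZ again: taken
R0=38+14=52
R6=6+1=7
CMP R6, 7  (cmp 7,7)
JNZ again: not taken
halt.
Total executed instructions: 15.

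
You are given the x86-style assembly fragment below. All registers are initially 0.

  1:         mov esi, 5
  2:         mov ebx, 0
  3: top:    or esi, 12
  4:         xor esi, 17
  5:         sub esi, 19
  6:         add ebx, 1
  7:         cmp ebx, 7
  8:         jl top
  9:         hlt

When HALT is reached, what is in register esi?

9

after mov esi, 5: esi=5
after mov ebx, 0: ebx=0
after or esi, 12: esi=5|12=13
after xor esi, 17: esi=13^17=28
after sub esi, 19: esi=28-19=9
after add ebx, 1: ebx=0+1=1
cmp ebx, 7  (cmp 1,7)
jl top: taken
after or esi, 12: esi=9|12=13
after xor esi, 17: esi=13^17=28
after sub esi, 19: esi=28-19=9
after add ebx, 1: ebx=1+1=2
cmp ebx, 7  (cmp 2,7)
jl top: taken
after or esi, 12: esi=9|12=13
after xor esi, 17: esi=13^17=28
after sub esi, 19: esi=28-19=9
after add ebx, 1: ebx=2+1=3
cmp ebx, 7  (cmp 3,7)
jl top: taken
after or esi, 12: esi=9|12=13
after xor esi, 17: esi=13^17=28
after sub esi, 19: esi=28-19=9
after add ebx, 1: ebx=3+1=4
cmp ebx, 7  (cmp 4,7)
jl top: taken
after or esi, 12: esi=9|12=13
after xor esi, 17: esi=13^17=28
after sub esi, 19: esi=28-19=9
after add ebx, 1: ebx=4+1=5
cmp ebx, 7  (cmp 5,7)
jl top: taken
after or esi, 12: esi=9|12=13
after xor esi, 17: esi=13^17=28
after sub esi, 19: esi=28-19=9
after add ebx, 1: ebx=5+1=6
cmp ebx, 7  (cmp 6,7)
jl top: taken
after or esi, 12: esi=9|12=13
after xor esi, 17: esi=13^17=28
after sub esi, 19: esi=28-19=9
after add ebx, 1: ebx=6+1=7
cmp ebx, 7  (cmp 7,7)
jl top: not taken
halt.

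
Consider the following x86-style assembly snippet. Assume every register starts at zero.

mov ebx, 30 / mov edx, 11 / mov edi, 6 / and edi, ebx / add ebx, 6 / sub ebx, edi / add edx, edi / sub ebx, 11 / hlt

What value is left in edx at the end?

17

ebx=30
edx=11
edi=6
edi=6&30=6
ebx=30+6=36
ebx=36-6=30
edx=11+6=17
ebx=30-11=19
halt.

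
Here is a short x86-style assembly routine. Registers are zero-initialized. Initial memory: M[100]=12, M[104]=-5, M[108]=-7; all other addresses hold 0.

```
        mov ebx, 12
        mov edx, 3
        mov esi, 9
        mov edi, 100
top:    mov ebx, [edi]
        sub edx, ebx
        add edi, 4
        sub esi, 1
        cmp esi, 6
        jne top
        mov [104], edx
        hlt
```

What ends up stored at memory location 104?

after mov ebx, 12: ebx=12
after mov edx, 3: edx=3
after mov esi, 9: esi=9
after mov edi, 100: edi=100
after mov ebx, [edi]: ebx=M[100]=12
after sub edx, ebx: edx=3-12=-9
after add edi, 4: edi=100+4=104
after sub esi, 1: esi=9-1=8
cmp esi, 6  (cmp 8,6)
jne top: taken
after mov ebx, [edi]: ebx=M[104]=-5
after sub edx, ebx: edx=(-9)-(-5)=-4
after add edi, 4: edi=104+4=108
after sub esi, 1: esi=8-1=7
cmp esi, 6  (cmp 7,6)
jne top: taken
after mov ebx, [edi]: ebx=M[108]=-7
after sub edx, ebx: edx=(-4)-(-7)=3
after add edi, 4: edi=108+4=112
after sub esi, 1: esi=7-1=6
cmp esi, 6  (cmp 6,6)
jne top: not taken
mov [104], edx → M[104]=3
halt.

3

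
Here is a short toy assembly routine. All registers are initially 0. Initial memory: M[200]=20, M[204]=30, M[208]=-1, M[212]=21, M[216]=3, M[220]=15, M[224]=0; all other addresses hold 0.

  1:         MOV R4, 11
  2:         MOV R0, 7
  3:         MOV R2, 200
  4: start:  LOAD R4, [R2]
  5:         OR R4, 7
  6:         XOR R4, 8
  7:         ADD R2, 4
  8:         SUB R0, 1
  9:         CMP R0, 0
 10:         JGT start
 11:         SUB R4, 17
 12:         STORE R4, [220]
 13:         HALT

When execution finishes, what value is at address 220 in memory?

-2

after MOV R4, 11: R4=11
after MOV R0, 7: R0=7
after MOV R2, 200: R2=200
after LOAD R4, [R2]: R4=M[200]=20
after OR R4, 7: R4=20|7=23
after XOR R4, 8: R4=23^8=31
after ADD R2, 4: R2=200+4=204
after SUB R0, 1: R0=7-1=6
CMP R0, 0  (cmp 6,0)
JGT start: taken
after LOAD R4, [R2]: R4=M[204]=30
after OR R4, 7: R4=30|7=31
after XOR R4, 8: R4=31^8=23
after ADD R2, 4: R2=204+4=208
after SUB R0, 1: R0=6-1=5
CMP R0, 0  (cmp 5,0)
JGT start: taken
after LOAD R4, [R2]: R4=M[208]=-1
after OR R4, 7: R4=(-1)|7=-1
after XOR R4, 8: R4=(-1)^8=-9
after ADD R2, 4: R2=208+4=212
after SUB R0, 1: R0=5-1=4
CMP R0, 0  (cmp 4,0)
JGT start: taken
after LOAD R4, [R2]: R4=M[212]=21
after OR R4, 7: R4=21|7=23
after XOR R4, 8: R4=23^8=31
after ADD R2, 4: R2=212+4=216
after SUB R0, 1: R0=4-1=3
CMP R0, 0  (cmp 3,0)
JGT start: taken
after LOAD R4, [R2]: R4=M[216]=3
after OR R4, 7: R4=3|7=7
after XOR R4, 8: R4=7^8=15
after ADD R2, 4: R2=216+4=220
after SUB R0, 1: R0=3-1=2
CMP R0, 0  (cmp 2,0)
JGT start: taken
after LOAD R4, [R2]: R4=M[220]=15
after OR R4, 7: R4=15|7=15
after XOR R4, 8: R4=15^8=7
after ADD R2, 4: R2=220+4=224
after SUB R0, 1: R0=2-1=1
CMP R0, 0  (cmp 1,0)
JGT start: taken
after LOAD R4, [R2]: R4=M[224]=0
after OR R4, 7: R4=0|7=7
after XOR R4, 8: R4=7^8=15
after ADD R2, 4: R2=224+4=228
after SUB R0, 1: R0=1-1=0
CMP R0, 0  (cmp 0,0)
JGT start: not taken
after SUB R4, 17: R4=15-17=-2
STORE R4, [220] → M[220]=-2
halt.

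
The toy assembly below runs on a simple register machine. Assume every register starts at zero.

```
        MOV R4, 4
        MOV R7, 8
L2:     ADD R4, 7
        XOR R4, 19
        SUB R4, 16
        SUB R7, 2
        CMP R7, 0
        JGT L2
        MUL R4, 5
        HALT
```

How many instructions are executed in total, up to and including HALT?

MOV R4, 4 → R4=4
MOV R7, 8 → R7=8
ADD R4, 7 → R4=4+7=11
XOR R4, 19 → R4=11^19=24
SUB R4, 16 → R4=24-16=8
SUB R7, 2 → R7=8-2=6
CMP R7, 0  (cmp 6,0)
JGT L2: taken
ADD R4, 7 → R4=8+7=15
XOR R4, 19 → R4=15^19=28
SUB R4, 16 → R4=28-16=12
SUB R7, 2 → R7=6-2=4
CMP R7, 0  (cmp 4,0)
JGT L2: taken
ADD R4, 7 → R4=12+7=19
XOR R4, 19 → R4=19^19=0
SUB R4, 16 → R4=0-16=-16
SUB R7, 2 → R7=4-2=2
CMP R7, 0  (cmp 2,0)
JGT L2: taken
ADD R4, 7 → R4=(-16)+7=-9
XOR R4, 19 → R4=(-9)^19=-28
SUB R4, 16 → R4=(-28)-16=-44
SUB R7, 2 → R7=2-2=0
CMP R7, 0  (cmp 0,0)
JGT L2: not taken
MUL R4, 5 → R4=(-44)*5=-220
halt.
Total executed instructions: 28.

28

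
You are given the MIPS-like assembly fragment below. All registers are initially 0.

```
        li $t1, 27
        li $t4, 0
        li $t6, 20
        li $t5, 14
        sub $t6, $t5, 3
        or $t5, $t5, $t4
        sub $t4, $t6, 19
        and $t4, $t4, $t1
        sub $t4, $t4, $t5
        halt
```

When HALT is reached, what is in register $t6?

li $t1, 27 → $t1=27
li $t4, 0 → $t4=0
li $t6, 20 → $t6=20
li $t5, 14 → $t5=14
sub $t6, $t5, 3 → $t6=14-3=11
or $t5, $t5, $t4 → $t5=14|0=14
sub $t4, $t6, 19 → $t4=11-19=-8
and $t4, $t4, $t1 → $t4=(-8)&27=24
sub $t4, $t4, $t5 → $t4=24-14=10
halt.

11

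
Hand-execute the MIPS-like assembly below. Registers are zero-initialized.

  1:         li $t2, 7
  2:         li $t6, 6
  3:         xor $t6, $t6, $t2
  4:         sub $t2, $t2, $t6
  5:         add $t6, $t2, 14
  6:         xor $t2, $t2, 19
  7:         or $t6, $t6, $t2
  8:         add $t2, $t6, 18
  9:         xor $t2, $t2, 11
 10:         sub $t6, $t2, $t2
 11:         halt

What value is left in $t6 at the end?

after li $t2, 7: $t2=7
after li $t6, 6: $t6=6
after xor $t6, $t6, $t2: $t6=6^7=1
after sub $t2, $t2, $t6: $t2=7-1=6
after add $t6, $t2, 14: $t6=6+14=20
after xor $t2, $t2, 19: $t2=6^19=21
after or $t6, $t6, $t2: $t6=20|21=21
after add $t2, $t6, 18: $t2=21+18=39
after xor $t2, $t2, 11: $t2=39^11=44
after sub $t6, $t2, $t2: $t6=44-44=0
halt.

0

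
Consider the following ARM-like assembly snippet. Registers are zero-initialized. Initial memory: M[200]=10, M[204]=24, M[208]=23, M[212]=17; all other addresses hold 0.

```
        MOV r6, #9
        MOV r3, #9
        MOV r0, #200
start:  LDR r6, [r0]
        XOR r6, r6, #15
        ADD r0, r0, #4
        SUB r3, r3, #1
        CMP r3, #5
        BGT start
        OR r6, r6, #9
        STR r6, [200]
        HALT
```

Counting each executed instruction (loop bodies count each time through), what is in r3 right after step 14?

7

after MOV r6, #9: r6=9
after MOV r3, #9: r3=9
after MOV r0, #200: r0=200
after LDR r6, [r0]: r6=M[200]=10
after XOR r6, r6, #15: r6=10^15=5
after ADD r0, r0, #4: r0=200+4=204
after SUB r3, r3, #1: r3=9-1=8
CMP r3, #5  (cmp 8,5)
BGT start: taken
after LDR r6, [r0]: r6=M[204]=24
after XOR r6, r6, #15: r6=24^15=23
after ADD r0, r0, #4: r0=204+4=208
after SUB r3, r3, #1: r3=8-1=7
CMP r3, #5  (cmp 7,5)
After step 14: r3 = 7.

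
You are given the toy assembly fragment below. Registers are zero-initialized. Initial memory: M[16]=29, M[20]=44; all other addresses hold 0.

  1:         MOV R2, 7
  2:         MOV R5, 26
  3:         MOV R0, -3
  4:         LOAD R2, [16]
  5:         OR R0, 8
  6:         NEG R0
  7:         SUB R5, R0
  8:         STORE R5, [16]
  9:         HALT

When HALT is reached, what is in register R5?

23

MOV R2, 7 → R2=7
MOV R5, 26 → R5=26
MOV R0, -3 → R0=-3
LOAD R2, [16] → R2=M[16]=29
OR R0, 8 → R0=(-3)|8=-3
NEG R0 → R0=-(-3)=3
SUB R5, R0 → R5=26-3=23
STORE R5, [16] → M[16]=23
halt.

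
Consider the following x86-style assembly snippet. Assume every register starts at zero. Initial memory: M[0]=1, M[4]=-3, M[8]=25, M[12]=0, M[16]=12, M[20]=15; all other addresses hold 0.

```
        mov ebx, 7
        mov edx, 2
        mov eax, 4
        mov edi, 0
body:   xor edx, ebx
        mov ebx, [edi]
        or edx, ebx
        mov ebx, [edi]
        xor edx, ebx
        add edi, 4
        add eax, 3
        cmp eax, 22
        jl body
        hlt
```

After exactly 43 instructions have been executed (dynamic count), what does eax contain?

after mov ebx, 7: ebx=7
after mov edx, 2: edx=2
after mov eax, 4: eax=4
after mov edi, 0: edi=0
after xor edx, ebx: edx=2^7=5
after mov ebx, [edi]: ebx=M[0]=1
after or edx, ebx: edx=5|1=5
after mov ebx, [edi]: ebx=M[0]=1
after xor edx, ebx: edx=5^1=4
after add edi, 4: edi=0+4=4
after add eax, 3: eax=4+3=7
cmp eax, 22  (cmp 7,22)
jl body: taken
after xor edx, ebx: edx=4^1=5
after mov ebx, [edi]: ebx=M[4]=-3
after or edx, ebx: edx=5|(-3)=-3
after mov ebx, [edi]: ebx=M[4]=-3
after xor edx, ebx: edx=(-3)^(-3)=0
after add edi, 4: edi=4+4=8
after add eax, 3: eax=7+3=10
cmp eax, 22  (cmp 10,22)
jl body: taken
after xor edx, ebx: edx=0^(-3)=-3
after mov ebx, [edi]: ebx=M[8]=25
after or edx, ebx: edx=(-3)|25=-3
after mov ebx, [edi]: ebx=M[8]=25
after xor edx, ebx: edx=(-3)^25=-28
after add edi, 4: edi=8+4=12
after add eax, 3: eax=10+3=13
cmp eax, 22  (cmp 13,22)
jl body: taken
after xor edx, ebx: edx=(-28)^25=-3
after mov ebx, [edi]: ebx=M[12]=0
after or edx, ebx: edx=(-3)|0=-3
after mov ebx, [edi]: ebx=M[12]=0
after xor edx, ebx: edx=(-3)^0=-3
after add edi, 4: edi=12+4=16
after add eax, 3: eax=13+3=16
cmp eax, 22  (cmp 16,22)
jl body: taken
after xor edx, ebx: edx=(-3)^0=-3
after mov ebx, [edi]: ebx=M[16]=12
after or edx, ebx: edx=(-3)|12=-3
After step 43: eax = 16.

16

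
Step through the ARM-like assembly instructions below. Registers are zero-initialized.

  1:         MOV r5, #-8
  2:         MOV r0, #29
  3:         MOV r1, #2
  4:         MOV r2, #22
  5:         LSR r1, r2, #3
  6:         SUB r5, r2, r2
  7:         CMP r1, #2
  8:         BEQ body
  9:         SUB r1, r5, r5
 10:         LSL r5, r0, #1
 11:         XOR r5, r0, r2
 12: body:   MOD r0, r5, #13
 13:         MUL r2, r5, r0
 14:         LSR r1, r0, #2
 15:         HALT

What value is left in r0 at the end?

MOV r5, #-8 → r5=-8
MOV r0, #29 → r0=29
MOV r1, #2 → r1=2
MOV r2, #22 → r2=22
LSR r1, r2, #3 → r1=22>>3=2
SUB r5, r2, r2 → r5=22-22=0
CMP r1, #2  (cmp 2,2)
BEQ body: taken
MOD r0, r5, #13 → r0=0%13=0
MUL r2, r5, r0 → r2=0*0=0
LSR r1, r0, #2 → r1=0>>2=0
halt.

0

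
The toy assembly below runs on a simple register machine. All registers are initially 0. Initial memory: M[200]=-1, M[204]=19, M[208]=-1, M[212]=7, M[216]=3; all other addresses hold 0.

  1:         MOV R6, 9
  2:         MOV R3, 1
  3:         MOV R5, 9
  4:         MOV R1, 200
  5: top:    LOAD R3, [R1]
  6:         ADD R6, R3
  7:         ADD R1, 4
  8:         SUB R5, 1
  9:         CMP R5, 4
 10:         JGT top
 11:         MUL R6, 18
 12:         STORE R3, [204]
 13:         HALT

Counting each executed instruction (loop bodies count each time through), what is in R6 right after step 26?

33

after MOV R6, 9: R6=9
after MOV R3, 1: R3=1
after MOV R5, 9: R5=9
after MOV R1, 200: R1=200
after LOAD R3, [R1]: R3=M[200]=-1
after ADD R6, R3: R6=9+(-1)=8
after ADD R1, 4: R1=200+4=204
after SUB R5, 1: R5=9-1=8
CMP R5, 4  (cmp 8,4)
JGT top: taken
after LOAD R3, [R1]: R3=M[204]=19
after ADD R6, R3: R6=8+19=27
after ADD R1, 4: R1=204+4=208
after SUB R5, 1: R5=8-1=7
CMP R5, 4  (cmp 7,4)
JGT top: taken
after LOAD R3, [R1]: R3=M[208]=-1
after ADD R6, R3: R6=27+(-1)=26
after ADD R1, 4: R1=208+4=212
after SUB R5, 1: R5=7-1=6
CMP R5, 4  (cmp 6,4)
JGT top: taken
after LOAD R3, [R1]: R3=M[212]=7
after ADD R6, R3: R6=26+7=33
after ADD R1, 4: R1=212+4=216
after SUB R5, 1: R5=6-1=5
After step 26: R6 = 33.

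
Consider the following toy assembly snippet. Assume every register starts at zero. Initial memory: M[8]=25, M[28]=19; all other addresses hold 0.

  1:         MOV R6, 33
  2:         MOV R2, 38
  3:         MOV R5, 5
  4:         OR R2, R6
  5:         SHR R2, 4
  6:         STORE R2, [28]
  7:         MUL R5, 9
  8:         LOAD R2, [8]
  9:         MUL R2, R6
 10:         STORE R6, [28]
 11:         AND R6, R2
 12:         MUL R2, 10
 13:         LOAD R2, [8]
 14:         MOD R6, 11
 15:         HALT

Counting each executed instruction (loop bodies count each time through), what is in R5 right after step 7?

MOV R6, 33 → R6=33
MOV R2, 38 → R2=38
MOV R5, 5 → R5=5
OR R2, R6 → R2=38|33=39
SHR R2, 4 → R2=39>>4=2
STORE R2, [28] → M[28]=2
MUL R5, 9 → R5=5*9=45
After step 7: R5 = 45.

45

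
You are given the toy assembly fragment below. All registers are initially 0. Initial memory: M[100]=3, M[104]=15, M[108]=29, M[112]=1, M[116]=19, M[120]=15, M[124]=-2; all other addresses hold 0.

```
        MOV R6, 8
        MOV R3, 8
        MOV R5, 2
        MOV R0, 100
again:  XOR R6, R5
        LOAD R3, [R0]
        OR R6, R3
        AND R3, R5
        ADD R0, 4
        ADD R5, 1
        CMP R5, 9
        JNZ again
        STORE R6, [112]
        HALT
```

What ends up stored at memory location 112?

MOV R6, 8 → R6=8
MOV R3, 8 → R3=8
MOV R5, 2 → R5=2
MOV R0, 100 → R0=100
XOR R6, R5 → R6=8^2=10
LOAD R3, [R0] → R3=M[100]=3
OR R6, R3 → R6=10|3=11
AND R3, R5 → R3=3&2=2
ADD R0, 4 → R0=100+4=104
ADD R5, 1 → R5=2+1=3
CMP R5, 9  (cmp 3,9)
JNZ again: taken
XOR R6, R5 → R6=11^3=8
LOAD R3, [R0] → R3=M[104]=15
OR R6, R3 → R6=8|15=15
AND R3, R5 → R3=15&3=3
ADD R0, 4 → R0=104+4=108
ADD R5, 1 → R5=3+1=4
CMP R5, 9  (cmp 4,9)
JNZ again: taken
XOR R6, R5 → R6=15^4=11
LOAD R3, [R0] → R3=M[108]=29
OR R6, R3 → R6=11|29=31
AND R3, R5 → R3=29&4=4
ADD R0, 4 → R0=108+4=112
ADD R5, 1 → R5=4+1=5
CMP R5, 9  (cmp 5,9)
JNZ again: taken
XOR R6, R5 → R6=31^5=26
LOAD R3, [R0] → R3=M[112]=1
OR R6, R3 → R6=26|1=27
AND R3, R5 → R3=1&5=1
ADD R0, 4 → R0=112+4=116
ADD R5, 1 → R5=5+1=6
CMP R5, 9  (cmp 6,9)
JNZ again: taken
XOR R6, R5 → R6=27^6=29
LOAD R3, [R0] → R3=M[116]=19
OR R6, R3 → R6=29|19=31
AND R3, R5 → R3=19&6=2
ADD R0, 4 → R0=116+4=120
ADD R5, 1 → R5=6+1=7
CMP R5, 9  (cmp 7,9)
JNZ again: taken
XOR R6, R5 → R6=31^7=24
LOAD R3, [R0] → R3=M[120]=15
OR R6, R3 → R6=24|15=31
AND R3, R5 → R3=15&7=7
ADD R0, 4 → R0=120+4=124
ADD R5, 1 → R5=7+1=8
CMP R5, 9  (cmp 8,9)
JNZ again: taken
XOR R6, R5 → R6=31^8=23
LOAD R3, [R0] → R3=M[124]=-2
OR R6, R3 → R6=23|(-2)=-1
AND R3, R5 → R3=(-2)&8=8
ADD R0, 4 → R0=124+4=128
ADD R5, 1 → R5=8+1=9
CMP R5, 9  (cmp 9,9)
JNZ again: not taken
STORE R6, [112] → M[112]=-1
halt.

-1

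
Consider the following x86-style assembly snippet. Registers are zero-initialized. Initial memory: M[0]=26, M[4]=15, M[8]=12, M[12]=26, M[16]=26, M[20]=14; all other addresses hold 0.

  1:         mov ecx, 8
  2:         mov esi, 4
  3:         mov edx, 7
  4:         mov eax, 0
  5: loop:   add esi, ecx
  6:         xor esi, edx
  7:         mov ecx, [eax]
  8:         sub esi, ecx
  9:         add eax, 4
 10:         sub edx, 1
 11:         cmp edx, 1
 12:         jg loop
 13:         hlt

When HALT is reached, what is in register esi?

-1

mov ecx, 8 → ecx=8
mov esi, 4 → esi=4
mov edx, 7 → edx=7
mov eax, 0 → eax=0
add esi, ecx → esi=4+8=12
xor esi, edx → esi=12^7=11
mov ecx, [eax] → ecx=M[0]=26
sub esi, ecx → esi=11-26=-15
add eax, 4 → eax=0+4=4
sub edx, 1 → edx=7-1=6
cmp edx, 1  (cmp 6,1)
jg loop: taken
add esi, ecx → esi=(-15)+26=11
xor esi, edx → esi=11^6=13
mov ecx, [eax] → ecx=M[4]=15
sub esi, ecx → esi=13-15=-2
add eax, 4 → eax=4+4=8
sub edx, 1 → edx=6-1=5
cmp edx, 1  (cmp 5,1)
jg loop: taken
add esi, ecx → esi=(-2)+15=13
xor esi, edx → esi=13^5=8
mov ecx, [eax] → ecx=M[8]=12
sub esi, ecx → esi=8-12=-4
add eax, 4 → eax=8+4=12
sub edx, 1 → edx=5-1=4
cmp edx, 1  (cmp 4,1)
jg loop: taken
add esi, ecx → esi=(-4)+12=8
xor esi, edx → esi=8^4=12
mov ecx, [eax] → ecx=M[12]=26
sub esi, ecx → esi=12-26=-14
add eax, 4 → eax=12+4=16
sub edx, 1 → edx=4-1=3
cmp edx, 1  (cmp 3,1)
jg loop: taken
add esi, ecx → esi=(-14)+26=12
xor esi, edx → esi=12^3=15
mov ecx, [eax] → ecx=M[16]=26
sub esi, ecx → esi=15-26=-11
add eax, 4 → eax=16+4=20
sub edx, 1 → edx=3-1=2
cmp edx, 1  (cmp 2,1)
jg loop: taken
add esi, ecx → esi=(-11)+26=15
xor esi, edx → esi=15^2=13
mov ecx, [eax] → ecx=M[20]=14
sub esi, ecx → esi=13-14=-1
add eax, 4 → eax=20+4=24
sub edx, 1 → edx=2-1=1
cmp edx, 1  (cmp 1,1)
jg loop: not taken
halt.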